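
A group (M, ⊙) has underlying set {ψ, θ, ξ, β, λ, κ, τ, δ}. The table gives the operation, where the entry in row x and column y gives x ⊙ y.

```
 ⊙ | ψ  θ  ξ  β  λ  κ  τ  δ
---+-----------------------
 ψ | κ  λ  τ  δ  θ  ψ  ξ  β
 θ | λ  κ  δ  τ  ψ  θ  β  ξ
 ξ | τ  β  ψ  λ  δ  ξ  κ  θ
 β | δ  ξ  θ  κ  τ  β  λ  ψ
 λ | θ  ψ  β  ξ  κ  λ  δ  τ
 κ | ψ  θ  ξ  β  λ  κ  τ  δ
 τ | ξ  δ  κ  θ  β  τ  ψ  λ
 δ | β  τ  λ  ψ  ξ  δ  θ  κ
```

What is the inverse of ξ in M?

τ

First locate the identity: row κ matches the header, so κ is the identity.
Scan row ξ for κ: ξ ⊙ τ = κ. Hence ξ^(-1) = τ.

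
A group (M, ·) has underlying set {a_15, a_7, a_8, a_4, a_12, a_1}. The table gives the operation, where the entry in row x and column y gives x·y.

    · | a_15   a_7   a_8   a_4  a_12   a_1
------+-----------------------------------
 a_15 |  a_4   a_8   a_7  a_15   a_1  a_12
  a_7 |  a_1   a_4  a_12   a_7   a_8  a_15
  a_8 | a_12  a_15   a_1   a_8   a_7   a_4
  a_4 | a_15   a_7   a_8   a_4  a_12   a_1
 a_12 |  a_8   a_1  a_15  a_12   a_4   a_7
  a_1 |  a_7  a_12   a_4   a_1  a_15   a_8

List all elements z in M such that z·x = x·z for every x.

An element z is central iff its row equals its column in the table.
For a_7: a_7·a_8 = a_12 ≠ a_15 = a_8·a_7, so a_7 ∉ Z.
Checking each element this way leaves Z(M) = {a_4}.

{a_4}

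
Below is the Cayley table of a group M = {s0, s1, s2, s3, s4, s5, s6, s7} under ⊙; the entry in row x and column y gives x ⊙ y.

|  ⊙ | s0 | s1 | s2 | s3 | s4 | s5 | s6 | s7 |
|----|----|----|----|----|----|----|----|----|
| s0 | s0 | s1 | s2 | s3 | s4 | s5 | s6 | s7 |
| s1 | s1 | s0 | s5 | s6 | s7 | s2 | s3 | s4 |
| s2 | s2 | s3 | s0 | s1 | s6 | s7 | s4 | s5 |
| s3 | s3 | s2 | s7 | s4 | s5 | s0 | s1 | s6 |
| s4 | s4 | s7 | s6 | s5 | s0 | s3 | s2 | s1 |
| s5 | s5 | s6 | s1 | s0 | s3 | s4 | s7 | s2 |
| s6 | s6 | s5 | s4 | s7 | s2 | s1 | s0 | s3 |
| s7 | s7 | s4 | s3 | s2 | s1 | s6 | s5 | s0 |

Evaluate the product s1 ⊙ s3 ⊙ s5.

s1

s1 ⊙ s3 = s6
s6 ⊙ s5 = s1
(Structurally, M here is isomorphic to the dihedral group D_4.)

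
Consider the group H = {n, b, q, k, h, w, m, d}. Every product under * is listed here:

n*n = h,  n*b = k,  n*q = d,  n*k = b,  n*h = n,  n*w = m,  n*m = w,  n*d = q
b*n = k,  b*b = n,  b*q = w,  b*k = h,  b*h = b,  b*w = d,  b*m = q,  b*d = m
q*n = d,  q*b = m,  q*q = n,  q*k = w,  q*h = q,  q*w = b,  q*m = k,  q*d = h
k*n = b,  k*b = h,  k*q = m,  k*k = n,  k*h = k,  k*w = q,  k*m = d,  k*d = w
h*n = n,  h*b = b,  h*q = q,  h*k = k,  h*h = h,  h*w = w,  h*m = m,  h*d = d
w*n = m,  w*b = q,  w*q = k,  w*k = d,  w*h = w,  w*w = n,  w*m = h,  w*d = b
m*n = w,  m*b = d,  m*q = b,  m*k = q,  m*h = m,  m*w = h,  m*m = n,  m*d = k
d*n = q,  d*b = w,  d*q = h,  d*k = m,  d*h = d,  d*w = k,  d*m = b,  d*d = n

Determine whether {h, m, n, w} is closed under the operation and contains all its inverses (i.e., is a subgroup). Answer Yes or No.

{h, m, n, w} contains the identity h.
Checking products: every product of two elements of {h, m, n, w} (read from the table) lies in {h, m, n, w}, so the set is closed.
In a finite group, a nonempty closed subset is a subgroup. So {h, m, n, w} ≤ H.

Yes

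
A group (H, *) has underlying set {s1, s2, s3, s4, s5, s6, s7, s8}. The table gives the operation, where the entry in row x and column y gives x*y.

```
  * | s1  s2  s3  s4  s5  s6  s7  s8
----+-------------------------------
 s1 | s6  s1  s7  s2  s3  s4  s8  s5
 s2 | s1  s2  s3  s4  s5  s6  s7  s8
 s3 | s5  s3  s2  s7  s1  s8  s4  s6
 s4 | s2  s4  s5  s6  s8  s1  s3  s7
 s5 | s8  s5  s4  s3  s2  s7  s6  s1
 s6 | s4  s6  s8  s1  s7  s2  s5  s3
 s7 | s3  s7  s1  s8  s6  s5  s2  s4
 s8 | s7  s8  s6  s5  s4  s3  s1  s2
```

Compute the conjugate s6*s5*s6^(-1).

s5

The identity is s2. In row s6, the entry s2 sits in column s6, so s6^(-1) = s6.
s6*s5 = s7
s7*s6 = s5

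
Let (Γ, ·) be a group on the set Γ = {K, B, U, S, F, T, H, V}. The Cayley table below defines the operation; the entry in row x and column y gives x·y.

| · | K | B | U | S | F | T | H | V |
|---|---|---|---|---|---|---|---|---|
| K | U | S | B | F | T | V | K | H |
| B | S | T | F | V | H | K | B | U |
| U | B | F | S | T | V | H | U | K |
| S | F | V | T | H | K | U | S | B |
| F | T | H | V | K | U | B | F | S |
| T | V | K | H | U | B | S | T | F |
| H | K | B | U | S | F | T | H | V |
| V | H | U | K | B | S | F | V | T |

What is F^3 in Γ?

F^1 = F
F^2 = F·F = U
F^3 = U·F = V

V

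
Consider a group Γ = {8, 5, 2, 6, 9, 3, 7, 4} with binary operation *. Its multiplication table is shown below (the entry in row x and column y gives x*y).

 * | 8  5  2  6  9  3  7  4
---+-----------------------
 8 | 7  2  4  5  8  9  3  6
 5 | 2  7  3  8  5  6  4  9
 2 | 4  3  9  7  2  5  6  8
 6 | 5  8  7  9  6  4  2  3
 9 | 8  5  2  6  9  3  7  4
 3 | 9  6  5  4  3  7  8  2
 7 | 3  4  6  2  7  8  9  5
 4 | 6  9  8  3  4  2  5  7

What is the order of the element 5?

4

The identity element is 9 (its row matches the header).
5^1 = 5
5^2 = 5*5 = 7
5^3 = 7*5 = 4
5^4 = 4*5 = 9
The first power of 5 equal to the identity is 5^4, so ord(5) = 4.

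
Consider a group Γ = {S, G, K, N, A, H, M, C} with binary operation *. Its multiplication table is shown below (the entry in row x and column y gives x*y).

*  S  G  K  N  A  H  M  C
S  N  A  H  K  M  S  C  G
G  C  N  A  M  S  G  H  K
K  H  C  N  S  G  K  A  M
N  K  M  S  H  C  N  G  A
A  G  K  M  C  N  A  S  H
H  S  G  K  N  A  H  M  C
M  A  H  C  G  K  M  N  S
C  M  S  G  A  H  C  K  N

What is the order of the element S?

4

The identity element is H (its row matches the header).
S^1 = S
S^2 = S*S = N
S^3 = N*S = K
S^4 = K*S = H
The first power of S equal to the identity is S^4, so ord(S) = 4.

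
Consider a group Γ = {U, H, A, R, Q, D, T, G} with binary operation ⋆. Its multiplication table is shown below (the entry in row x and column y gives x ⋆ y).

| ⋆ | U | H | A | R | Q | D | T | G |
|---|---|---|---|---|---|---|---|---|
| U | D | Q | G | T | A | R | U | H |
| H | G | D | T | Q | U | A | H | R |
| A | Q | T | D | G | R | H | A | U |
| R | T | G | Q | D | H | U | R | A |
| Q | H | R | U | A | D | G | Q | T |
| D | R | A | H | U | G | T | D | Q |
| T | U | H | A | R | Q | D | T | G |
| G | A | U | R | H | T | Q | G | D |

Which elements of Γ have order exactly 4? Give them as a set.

Identity is T. Compute the order of each non-identity element by repeated multiplication:
  U: U → D → R → T  (order 4)
  H: H → D → A → T  (order 4)
  A: A → D → H → T  (order 4)
  R: R → D → U → T  (order 4)
  Q: Q → D → G → T  (order 4)
  D: D → T  (order 2)
  G: G → D → Q → T  (order 4)
Elements of order 4: {A, G, H, Q, R, U}.
(Structurally, Γ here is isomorphic to the quaternion group Q_8.)

{A, G, H, Q, R, U}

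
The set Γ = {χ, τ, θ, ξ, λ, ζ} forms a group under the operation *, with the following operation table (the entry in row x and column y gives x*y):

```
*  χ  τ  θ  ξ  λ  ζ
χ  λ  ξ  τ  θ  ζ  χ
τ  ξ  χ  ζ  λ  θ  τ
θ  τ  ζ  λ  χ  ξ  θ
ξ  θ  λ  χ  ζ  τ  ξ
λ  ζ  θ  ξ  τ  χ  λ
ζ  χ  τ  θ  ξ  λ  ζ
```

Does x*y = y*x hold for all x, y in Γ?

Yes

Check whether the table is symmetric across its main diagonal.
Every entry (row x, col y) equals the entry (row y, col x), so Γ is abelian.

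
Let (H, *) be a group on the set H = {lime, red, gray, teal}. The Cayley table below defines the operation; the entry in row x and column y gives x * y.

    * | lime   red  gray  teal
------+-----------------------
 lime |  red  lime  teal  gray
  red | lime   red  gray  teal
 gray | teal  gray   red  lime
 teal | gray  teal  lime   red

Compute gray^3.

gray

gray^1 = gray
gray^2 = gray * gray = red
gray^3 = red * gray = gray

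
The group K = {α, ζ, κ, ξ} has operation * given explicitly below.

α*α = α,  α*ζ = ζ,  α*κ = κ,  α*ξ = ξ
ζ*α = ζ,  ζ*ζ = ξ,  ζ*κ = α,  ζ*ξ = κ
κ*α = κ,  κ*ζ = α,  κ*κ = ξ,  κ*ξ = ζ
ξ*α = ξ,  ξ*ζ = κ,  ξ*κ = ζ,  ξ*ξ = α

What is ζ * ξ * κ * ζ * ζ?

ζ * ξ = κ
κ * κ = ξ
ξ * ζ = κ
κ * ζ = α
(Structurally, K here is isomorphic to the cyclic group Z_4.)

α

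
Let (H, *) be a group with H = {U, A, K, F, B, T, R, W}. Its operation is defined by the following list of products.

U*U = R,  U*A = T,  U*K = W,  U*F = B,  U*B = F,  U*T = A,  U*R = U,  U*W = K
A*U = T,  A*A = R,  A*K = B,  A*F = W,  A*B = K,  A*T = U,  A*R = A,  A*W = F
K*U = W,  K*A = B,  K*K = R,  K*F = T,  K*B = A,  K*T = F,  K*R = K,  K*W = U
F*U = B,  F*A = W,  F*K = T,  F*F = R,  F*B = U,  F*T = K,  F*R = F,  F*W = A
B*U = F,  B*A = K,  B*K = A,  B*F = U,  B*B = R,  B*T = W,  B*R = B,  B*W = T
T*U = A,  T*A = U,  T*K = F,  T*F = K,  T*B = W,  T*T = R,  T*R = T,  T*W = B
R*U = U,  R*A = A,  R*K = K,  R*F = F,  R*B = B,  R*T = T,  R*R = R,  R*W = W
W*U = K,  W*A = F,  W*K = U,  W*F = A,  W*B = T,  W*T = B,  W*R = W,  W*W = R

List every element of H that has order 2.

Identity is R. Compute the order of each non-identity element by repeated multiplication:
  U: U → R  (order 2)
  A: A → R  (order 2)
  K: K → R  (order 2)
  F: F → R  (order 2)
  B: B → R  (order 2)
  T: T → R  (order 2)
  W: W → R  (order 2)
Elements of order 2: {A, B, F, K, T, U, W}.

{A, B, F, K, T, U, W}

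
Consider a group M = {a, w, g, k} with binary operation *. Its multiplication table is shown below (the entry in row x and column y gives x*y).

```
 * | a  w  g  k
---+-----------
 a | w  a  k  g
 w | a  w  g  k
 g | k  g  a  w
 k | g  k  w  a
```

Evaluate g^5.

g^1 = g
g^2 = g*g = a
g^3 = a*g = k
g^4 = k*g = w
g^5 = w*g = g
(Structurally, M here is isomorphic to the cyclic group Z_4.)

g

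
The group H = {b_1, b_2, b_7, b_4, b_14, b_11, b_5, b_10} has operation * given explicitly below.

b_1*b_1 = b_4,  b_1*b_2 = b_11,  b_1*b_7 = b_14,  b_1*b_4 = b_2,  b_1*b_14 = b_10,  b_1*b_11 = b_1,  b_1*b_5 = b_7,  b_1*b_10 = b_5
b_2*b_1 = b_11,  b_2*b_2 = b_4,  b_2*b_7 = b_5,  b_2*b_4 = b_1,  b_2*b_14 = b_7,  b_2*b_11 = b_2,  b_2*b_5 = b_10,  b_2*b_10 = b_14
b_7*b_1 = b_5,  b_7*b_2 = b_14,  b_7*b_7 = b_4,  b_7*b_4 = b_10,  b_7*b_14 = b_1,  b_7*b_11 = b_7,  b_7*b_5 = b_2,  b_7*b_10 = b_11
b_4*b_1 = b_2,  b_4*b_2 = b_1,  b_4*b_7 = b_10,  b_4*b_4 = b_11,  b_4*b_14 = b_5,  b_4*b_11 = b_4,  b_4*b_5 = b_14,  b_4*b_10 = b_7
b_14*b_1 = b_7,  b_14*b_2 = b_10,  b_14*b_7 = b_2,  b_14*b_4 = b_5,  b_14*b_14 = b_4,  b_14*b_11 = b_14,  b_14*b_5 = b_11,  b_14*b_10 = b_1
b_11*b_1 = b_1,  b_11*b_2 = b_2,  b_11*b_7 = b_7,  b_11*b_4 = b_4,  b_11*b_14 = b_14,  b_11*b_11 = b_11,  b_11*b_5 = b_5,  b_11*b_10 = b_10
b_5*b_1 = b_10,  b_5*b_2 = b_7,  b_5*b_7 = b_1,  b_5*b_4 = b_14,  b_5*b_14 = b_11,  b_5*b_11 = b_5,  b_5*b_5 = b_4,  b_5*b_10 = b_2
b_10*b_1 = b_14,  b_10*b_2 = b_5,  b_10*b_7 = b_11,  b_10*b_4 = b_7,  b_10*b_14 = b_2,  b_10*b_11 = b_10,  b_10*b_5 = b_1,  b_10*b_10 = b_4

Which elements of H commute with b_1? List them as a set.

Compare row b_1 with column b_1 entry by entry.
b_2 * b_1 = b_11 = b_1 * b_2, so b_2 commutes with b_1.
b_7 * b_1 = b_5 but b_1 * b_7 = b_14, so b_7 does not.
Collecting the elements that commute with b_1: C(b_1) = {b_1, b_11, b_2, b_4}.

{b_1, b_11, b_2, b_4}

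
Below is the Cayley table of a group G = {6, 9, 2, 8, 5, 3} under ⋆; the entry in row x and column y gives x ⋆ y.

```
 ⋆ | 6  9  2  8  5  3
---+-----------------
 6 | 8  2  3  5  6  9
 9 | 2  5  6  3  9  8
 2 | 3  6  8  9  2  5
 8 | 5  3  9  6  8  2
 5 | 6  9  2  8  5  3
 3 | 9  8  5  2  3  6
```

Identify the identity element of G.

The identity e satisfies e ⋆ x = x for all x, so its row in the table reproduces the column headers.
Row 5 reads: 6, 9, 2, 8, 5, 3 — exactly the header order. So 5 is the identity.

5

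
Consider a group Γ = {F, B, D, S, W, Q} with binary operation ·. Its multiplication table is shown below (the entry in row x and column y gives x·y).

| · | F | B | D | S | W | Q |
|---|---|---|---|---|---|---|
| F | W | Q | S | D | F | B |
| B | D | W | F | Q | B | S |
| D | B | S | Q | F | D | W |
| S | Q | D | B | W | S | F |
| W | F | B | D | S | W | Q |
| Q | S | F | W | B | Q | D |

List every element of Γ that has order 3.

{D, Q}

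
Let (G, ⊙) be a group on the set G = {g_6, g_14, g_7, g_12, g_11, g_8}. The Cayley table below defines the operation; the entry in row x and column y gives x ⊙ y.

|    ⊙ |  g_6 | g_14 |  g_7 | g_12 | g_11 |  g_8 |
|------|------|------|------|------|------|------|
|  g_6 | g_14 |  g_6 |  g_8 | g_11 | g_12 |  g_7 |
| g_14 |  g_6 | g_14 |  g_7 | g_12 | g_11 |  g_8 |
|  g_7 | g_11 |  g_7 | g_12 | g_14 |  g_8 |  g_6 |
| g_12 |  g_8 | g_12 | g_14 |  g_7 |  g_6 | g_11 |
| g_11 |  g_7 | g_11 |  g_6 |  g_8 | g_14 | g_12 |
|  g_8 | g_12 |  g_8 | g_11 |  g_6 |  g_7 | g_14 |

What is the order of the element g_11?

The identity element is g_14 (its row matches the header).
g_11^1 = g_11
g_11^2 = g_11 ⊙ g_11 = g_14
The first power of g_11 equal to the identity is g_11^2, so ord(g_11) = 2.

2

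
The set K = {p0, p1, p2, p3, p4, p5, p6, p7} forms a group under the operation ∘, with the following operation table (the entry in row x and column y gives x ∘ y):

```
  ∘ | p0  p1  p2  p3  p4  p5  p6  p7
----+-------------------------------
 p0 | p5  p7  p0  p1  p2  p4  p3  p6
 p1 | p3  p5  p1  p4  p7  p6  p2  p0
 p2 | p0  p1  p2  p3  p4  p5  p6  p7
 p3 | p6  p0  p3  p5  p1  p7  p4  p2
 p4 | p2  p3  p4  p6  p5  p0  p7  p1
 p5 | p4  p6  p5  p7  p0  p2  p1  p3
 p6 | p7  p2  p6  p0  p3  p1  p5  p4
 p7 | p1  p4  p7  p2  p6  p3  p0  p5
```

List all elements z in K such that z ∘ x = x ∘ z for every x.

An element z is central iff its row equals its column in the table.
For p3: p3 ∘ p4 = p1 ≠ p6 = p4 ∘ p3, so p3 ∉ Z.
Checking each element this way leaves Z(K) = {p2, p5}.

{p2, p5}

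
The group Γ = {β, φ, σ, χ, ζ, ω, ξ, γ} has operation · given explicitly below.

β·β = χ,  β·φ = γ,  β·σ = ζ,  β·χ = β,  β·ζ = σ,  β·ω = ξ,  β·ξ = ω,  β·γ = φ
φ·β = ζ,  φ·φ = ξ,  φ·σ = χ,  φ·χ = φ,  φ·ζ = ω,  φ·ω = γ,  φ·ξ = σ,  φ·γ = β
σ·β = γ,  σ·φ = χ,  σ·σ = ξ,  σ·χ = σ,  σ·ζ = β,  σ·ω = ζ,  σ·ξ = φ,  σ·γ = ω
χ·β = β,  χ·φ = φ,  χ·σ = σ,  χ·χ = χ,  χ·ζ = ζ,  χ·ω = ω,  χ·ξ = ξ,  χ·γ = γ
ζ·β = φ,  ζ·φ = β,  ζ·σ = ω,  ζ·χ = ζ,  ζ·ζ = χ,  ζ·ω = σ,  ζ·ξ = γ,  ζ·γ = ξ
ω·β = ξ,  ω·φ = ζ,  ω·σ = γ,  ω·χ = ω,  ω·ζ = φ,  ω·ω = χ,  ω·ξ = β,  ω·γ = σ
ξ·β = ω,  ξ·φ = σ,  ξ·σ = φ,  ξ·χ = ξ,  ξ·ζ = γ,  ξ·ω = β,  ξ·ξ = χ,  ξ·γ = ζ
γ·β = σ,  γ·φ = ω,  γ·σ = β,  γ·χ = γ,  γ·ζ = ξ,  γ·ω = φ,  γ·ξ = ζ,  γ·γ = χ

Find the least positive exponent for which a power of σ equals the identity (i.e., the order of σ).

4

The identity element is χ (its row matches the header).
σ^1 = σ
σ^2 = σ·σ = ξ
σ^3 = ξ·σ = φ
σ^4 = φ·σ = χ
The first power of σ equal to the identity is σ^4, so ord(σ) = 4.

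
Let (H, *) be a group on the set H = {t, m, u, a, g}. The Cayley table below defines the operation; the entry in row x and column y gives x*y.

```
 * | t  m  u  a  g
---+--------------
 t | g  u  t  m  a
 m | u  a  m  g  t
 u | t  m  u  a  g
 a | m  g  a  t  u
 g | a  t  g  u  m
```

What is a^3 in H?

m

a^1 = a
a^2 = a*a = t
a^3 = t*a = m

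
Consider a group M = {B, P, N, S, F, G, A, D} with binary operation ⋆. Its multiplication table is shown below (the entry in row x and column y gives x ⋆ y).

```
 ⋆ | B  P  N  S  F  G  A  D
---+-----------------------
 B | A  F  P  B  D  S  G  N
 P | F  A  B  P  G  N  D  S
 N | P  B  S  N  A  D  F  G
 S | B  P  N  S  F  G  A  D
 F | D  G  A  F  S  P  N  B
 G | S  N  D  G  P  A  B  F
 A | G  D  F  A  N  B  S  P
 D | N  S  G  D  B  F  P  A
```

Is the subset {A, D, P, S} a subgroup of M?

{A, D, P, S} contains the identity S.
Checking products: every product of two elements of {A, D, P, S} (read from the table) lies in {A, D, P, S}, so the set is closed.
In a finite group, a nonempty closed subset is a subgroup. So {A, D, P, S} ≤ M.
(Structurally, M here is isomorphic to Z_2 x Z_4.)

Yes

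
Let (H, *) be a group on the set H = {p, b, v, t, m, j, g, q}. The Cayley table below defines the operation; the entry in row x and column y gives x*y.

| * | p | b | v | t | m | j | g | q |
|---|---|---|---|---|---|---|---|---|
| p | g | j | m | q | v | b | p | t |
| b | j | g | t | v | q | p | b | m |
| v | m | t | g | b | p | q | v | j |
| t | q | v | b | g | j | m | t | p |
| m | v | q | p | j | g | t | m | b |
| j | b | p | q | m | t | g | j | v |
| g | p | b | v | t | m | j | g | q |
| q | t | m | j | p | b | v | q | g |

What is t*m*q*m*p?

g

t*m = j
j*q = v
v*m = p
p*p = g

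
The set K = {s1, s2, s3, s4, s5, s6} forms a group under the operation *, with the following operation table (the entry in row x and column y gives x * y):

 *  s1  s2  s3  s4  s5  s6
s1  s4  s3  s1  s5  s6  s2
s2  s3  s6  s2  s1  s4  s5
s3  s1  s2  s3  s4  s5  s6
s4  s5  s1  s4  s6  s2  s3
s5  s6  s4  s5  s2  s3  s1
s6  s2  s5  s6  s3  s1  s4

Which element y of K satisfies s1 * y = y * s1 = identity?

First locate the identity: row s3 matches the header, so s3 is the identity.
Scan row s1 for s3: s1 * s2 = s3. Hence s1^(-1) = s2.

s2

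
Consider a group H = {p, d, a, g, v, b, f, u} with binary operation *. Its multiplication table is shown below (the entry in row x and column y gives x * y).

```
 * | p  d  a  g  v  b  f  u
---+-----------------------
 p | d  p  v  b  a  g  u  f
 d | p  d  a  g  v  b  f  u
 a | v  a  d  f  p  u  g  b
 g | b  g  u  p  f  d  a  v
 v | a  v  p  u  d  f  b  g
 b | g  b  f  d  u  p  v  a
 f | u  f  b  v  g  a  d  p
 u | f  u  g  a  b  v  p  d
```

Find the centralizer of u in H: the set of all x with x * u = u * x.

{d, f, p, u}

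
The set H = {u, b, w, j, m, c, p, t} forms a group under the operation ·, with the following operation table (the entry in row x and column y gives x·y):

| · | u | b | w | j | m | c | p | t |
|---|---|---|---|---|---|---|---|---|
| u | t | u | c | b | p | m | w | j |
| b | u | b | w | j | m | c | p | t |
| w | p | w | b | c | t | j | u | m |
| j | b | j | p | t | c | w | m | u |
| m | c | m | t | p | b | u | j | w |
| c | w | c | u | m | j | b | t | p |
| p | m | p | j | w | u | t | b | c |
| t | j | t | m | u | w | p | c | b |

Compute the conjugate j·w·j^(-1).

m

The identity is b. In row j, the entry b sits in column u, so j^(-1) = u.
j·w = p
p·u = m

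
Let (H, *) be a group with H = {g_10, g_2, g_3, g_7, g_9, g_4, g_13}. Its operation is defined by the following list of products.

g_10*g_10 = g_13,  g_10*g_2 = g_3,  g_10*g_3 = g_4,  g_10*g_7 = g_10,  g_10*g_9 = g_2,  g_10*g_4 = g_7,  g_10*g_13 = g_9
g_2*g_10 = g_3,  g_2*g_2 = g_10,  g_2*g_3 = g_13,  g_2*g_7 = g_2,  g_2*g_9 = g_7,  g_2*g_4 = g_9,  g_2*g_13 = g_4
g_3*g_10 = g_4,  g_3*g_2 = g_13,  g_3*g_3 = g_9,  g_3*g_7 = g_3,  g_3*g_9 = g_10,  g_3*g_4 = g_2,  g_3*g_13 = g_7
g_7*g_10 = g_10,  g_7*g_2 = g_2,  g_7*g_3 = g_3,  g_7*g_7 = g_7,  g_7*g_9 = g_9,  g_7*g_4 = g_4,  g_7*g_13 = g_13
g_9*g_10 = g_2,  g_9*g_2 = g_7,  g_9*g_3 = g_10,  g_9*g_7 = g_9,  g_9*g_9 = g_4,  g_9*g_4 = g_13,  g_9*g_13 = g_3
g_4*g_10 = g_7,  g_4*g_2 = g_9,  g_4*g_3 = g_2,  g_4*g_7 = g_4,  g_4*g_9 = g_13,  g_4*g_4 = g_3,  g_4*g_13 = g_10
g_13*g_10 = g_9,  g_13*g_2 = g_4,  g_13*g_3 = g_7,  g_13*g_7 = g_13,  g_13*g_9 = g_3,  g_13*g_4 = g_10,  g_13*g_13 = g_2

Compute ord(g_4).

7

The identity element is g_7 (its row matches the header).
g_4^1 = g_4
g_4^2 = g_4 * g_4 = g_3
g_4^3 = g_3 * g_4 = g_2
g_4^4 = g_2 * g_4 = g_9
g_4^5 = g_9 * g_4 = g_13
g_4^6 = g_13 * g_4 = g_10
g_4^7 = g_10 * g_4 = g_7
The first power of g_4 equal to the identity is g_4^7, so ord(g_4) = 7.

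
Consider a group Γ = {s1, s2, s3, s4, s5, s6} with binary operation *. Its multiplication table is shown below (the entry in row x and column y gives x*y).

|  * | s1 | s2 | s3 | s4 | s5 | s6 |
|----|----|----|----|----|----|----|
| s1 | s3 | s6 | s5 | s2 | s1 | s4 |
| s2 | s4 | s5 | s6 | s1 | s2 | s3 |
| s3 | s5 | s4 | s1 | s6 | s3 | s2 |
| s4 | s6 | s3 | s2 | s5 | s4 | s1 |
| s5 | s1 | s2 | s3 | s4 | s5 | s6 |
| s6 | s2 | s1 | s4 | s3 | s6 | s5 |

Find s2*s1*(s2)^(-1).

s3

The identity is s5. In row s2, the entry s5 sits in column s2, so s2^(-1) = s2.
s2*s1 = s4
s4*s2 = s3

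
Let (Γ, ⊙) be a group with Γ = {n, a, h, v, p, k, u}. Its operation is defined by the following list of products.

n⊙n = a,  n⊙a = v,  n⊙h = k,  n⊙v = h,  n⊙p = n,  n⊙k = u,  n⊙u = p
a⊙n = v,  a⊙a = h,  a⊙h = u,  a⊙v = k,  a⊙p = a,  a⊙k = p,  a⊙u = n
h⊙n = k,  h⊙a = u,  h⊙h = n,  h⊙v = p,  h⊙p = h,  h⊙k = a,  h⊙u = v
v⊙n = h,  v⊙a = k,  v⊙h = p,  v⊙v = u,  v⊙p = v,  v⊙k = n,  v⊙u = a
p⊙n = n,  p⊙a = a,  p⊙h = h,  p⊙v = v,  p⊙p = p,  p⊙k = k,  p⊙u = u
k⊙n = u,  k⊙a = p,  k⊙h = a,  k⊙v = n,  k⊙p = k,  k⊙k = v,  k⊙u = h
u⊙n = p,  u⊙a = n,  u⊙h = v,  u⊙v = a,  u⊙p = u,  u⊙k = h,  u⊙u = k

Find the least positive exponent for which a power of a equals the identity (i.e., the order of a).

The identity element is p (its row matches the header).
a^1 = a
a^2 = a ⊙ a = h
a^3 = h ⊙ a = u
a^4 = u ⊙ a = n
a^5 = n ⊙ a = v
a^6 = v ⊙ a = k
a^7 = k ⊙ a = p
The first power of a equal to the identity is a^7, so ord(a) = 7.
(Structurally, Γ here is isomorphic to the cyclic group Z_7.)

7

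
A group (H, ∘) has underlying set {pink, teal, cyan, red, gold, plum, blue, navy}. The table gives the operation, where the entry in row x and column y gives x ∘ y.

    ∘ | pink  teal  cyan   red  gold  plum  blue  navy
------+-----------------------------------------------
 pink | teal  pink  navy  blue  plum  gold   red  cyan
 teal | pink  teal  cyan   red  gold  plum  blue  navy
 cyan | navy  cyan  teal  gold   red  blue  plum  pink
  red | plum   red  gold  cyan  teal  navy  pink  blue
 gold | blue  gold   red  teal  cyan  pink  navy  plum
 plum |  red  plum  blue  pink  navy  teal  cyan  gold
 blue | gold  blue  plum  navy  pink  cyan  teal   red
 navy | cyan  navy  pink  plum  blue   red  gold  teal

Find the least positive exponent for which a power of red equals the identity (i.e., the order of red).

The identity element is teal (its row matches the header).
red^1 = red
red^2 = red ∘ red = cyan
red^3 = cyan ∘ red = gold
red^4 = gold ∘ red = teal
The first power of red equal to the identity is red^4, so ord(red) = 4.

4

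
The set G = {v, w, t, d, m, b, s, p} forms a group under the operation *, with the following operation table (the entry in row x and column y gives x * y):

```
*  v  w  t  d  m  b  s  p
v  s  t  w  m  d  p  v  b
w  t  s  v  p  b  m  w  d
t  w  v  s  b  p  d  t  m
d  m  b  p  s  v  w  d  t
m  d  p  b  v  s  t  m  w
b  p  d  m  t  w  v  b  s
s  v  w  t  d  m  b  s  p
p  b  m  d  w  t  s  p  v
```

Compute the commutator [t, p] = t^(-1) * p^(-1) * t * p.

v

Identity is s; from the table t^(-1) = t and p^(-1) = b.
t * b = d
d * t = p
p * p = v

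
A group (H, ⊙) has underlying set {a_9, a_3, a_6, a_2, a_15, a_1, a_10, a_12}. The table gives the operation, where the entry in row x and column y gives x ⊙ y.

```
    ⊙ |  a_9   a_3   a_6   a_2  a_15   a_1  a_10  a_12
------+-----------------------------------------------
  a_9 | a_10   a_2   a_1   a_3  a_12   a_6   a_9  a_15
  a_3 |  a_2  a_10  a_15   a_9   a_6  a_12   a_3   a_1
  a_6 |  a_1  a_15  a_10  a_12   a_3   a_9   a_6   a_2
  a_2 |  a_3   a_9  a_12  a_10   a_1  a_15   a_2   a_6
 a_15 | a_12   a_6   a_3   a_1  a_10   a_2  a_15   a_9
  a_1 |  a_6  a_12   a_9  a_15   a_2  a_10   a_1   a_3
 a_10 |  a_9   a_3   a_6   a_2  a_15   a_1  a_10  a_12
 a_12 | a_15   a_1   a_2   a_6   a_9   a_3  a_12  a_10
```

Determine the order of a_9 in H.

The identity element is a_10 (its row matches the header).
a_9^1 = a_9
a_9^2 = a_9 ⊙ a_9 = a_10
The first power of a_9 equal to the identity is a_9^2, so ord(a_9) = 2.

2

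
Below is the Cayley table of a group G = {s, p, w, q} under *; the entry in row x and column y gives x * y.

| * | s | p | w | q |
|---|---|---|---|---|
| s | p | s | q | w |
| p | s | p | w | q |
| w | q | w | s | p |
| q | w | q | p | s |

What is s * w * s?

s * w = q
q * s = w
(Structurally, G here is isomorphic to the cyclic group Z_4.)

w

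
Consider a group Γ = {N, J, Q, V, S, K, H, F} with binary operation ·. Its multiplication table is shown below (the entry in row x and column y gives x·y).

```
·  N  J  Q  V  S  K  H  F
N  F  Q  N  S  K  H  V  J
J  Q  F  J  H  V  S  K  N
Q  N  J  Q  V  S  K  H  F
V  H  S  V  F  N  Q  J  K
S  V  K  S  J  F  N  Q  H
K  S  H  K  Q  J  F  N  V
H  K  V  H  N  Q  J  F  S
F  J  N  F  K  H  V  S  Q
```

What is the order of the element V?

The identity element is Q (its row matches the header).
V^1 = V
V^2 = V·V = F
V^3 = F·V = K
V^4 = K·V = Q
The first power of V equal to the identity is V^4, so ord(V) = 4.

4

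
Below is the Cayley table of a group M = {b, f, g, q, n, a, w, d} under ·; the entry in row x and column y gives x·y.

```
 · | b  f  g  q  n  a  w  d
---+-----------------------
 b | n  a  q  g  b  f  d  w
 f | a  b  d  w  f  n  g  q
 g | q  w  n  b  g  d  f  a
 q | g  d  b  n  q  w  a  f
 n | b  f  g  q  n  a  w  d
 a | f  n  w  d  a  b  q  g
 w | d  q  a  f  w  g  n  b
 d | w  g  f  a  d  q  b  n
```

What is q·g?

b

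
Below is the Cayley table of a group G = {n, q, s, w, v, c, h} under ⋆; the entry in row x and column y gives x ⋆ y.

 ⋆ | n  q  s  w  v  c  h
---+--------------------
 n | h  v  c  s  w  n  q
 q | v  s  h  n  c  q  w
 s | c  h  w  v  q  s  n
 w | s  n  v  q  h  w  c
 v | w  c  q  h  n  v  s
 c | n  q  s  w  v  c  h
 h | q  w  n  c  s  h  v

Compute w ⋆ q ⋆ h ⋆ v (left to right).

w ⋆ q = n
n ⋆ h = q
q ⋆ v = c
(Structurally, G here is isomorphic to the cyclic group Z_7.)

c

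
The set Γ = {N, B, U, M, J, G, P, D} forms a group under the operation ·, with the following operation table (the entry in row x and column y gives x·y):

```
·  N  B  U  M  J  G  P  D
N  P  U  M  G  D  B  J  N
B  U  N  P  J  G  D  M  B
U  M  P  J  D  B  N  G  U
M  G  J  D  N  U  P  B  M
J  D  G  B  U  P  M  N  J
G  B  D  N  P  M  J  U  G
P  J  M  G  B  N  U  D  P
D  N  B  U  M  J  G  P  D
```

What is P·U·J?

M

P·U = G
G·J = M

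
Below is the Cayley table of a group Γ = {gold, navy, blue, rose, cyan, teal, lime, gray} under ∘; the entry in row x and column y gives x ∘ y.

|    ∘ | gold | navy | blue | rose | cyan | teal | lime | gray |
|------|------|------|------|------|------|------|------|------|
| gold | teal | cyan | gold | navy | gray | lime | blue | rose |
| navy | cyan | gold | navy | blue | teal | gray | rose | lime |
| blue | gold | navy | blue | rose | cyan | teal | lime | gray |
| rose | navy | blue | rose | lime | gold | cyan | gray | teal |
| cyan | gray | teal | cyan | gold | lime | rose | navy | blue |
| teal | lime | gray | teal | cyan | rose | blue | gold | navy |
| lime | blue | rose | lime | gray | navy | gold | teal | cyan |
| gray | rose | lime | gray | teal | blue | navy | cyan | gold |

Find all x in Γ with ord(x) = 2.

Identity is blue. Compute the order of each non-identity element by repeated multiplication:
  gold: gold → teal → lime → blue  (order 4)
  navy: navy → gold → cyan → teal → gray → lime → rose → blue  (order 8)
  rose: rose → lime → gray → teal → cyan → gold → navy → blue  (order 8)
  cyan: cyan → lime → navy → teal → rose → gold → gray → blue  (order 8)
  teal: teal → blue  (order 2)
  lime: lime → teal → gold → blue  (order 4)
  gray: gray → gold → rose → teal → navy → lime → cyan → blue  (order 8)
Elements of order 2: {teal}.

{teal}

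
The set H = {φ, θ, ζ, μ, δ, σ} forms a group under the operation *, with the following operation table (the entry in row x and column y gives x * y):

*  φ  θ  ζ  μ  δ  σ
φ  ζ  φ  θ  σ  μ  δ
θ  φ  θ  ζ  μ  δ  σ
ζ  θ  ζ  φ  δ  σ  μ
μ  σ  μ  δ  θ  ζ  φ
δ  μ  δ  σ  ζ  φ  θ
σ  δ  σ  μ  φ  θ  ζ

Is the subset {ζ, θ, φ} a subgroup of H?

Yes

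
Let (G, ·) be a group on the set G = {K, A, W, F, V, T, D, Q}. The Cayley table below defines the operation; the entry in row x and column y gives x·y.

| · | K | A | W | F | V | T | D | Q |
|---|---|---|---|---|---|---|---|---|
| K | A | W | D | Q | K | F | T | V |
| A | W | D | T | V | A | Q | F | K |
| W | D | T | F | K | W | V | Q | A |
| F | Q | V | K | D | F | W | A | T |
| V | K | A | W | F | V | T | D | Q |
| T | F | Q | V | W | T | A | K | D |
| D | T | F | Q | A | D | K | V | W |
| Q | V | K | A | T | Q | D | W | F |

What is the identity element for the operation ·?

The identity e satisfies e·x = x for all x, so its row in the table reproduces the column headers.
Row V reads: K, A, W, F, V, T, D, Q — exactly the header order. So V is the identity.
(Structurally, G here is isomorphic to the cyclic group Z_8.)

V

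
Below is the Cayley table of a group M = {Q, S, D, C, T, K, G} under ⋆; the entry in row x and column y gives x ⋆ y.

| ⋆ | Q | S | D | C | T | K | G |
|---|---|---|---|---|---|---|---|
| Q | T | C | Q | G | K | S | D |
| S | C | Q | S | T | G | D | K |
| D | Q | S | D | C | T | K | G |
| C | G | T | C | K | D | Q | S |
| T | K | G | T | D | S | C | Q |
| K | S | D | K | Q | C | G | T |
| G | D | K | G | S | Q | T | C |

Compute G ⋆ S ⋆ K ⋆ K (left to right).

T

G ⋆ S = K
K ⋆ K = G
G ⋆ K = T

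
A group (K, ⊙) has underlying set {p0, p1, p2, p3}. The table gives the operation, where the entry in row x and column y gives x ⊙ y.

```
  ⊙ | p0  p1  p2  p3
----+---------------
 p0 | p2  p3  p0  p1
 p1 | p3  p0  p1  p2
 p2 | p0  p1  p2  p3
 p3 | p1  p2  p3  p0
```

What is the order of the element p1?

4

The identity element is p2 (its row matches the header).
p1^1 = p1
p1^2 = p1 ⊙ p1 = p0
p1^3 = p0 ⊙ p1 = p3
p1^4 = p3 ⊙ p1 = p2
The first power of p1 equal to the identity is p1^4, so ord(p1) = 4.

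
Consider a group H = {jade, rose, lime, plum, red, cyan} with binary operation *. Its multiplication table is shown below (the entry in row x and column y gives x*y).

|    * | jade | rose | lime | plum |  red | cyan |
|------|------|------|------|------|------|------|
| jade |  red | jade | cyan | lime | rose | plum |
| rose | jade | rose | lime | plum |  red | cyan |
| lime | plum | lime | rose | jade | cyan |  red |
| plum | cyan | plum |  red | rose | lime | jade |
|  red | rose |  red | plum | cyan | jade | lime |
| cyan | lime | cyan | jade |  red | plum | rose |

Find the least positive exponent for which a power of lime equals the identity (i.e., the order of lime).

The identity element is rose (its row matches the header).
lime^1 = lime
lime^2 = lime*lime = rose
The first power of lime equal to the identity is lime^2, so ord(lime) = 2.
(Structurally, H here is isomorphic to the symmetric group S_3.)

2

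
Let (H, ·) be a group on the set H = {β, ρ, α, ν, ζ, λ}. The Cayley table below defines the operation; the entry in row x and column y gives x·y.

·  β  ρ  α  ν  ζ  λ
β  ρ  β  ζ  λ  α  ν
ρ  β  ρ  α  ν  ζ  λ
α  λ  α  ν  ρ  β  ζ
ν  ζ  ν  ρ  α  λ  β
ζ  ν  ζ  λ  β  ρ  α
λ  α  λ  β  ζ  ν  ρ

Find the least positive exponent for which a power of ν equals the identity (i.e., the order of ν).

The identity element is ρ (its row matches the header).
ν^1 = ν
ν^2 = ν·ν = α
ν^3 = α·ν = ρ
The first power of ν equal to the identity is ν^3, so ord(ν) = 3.

3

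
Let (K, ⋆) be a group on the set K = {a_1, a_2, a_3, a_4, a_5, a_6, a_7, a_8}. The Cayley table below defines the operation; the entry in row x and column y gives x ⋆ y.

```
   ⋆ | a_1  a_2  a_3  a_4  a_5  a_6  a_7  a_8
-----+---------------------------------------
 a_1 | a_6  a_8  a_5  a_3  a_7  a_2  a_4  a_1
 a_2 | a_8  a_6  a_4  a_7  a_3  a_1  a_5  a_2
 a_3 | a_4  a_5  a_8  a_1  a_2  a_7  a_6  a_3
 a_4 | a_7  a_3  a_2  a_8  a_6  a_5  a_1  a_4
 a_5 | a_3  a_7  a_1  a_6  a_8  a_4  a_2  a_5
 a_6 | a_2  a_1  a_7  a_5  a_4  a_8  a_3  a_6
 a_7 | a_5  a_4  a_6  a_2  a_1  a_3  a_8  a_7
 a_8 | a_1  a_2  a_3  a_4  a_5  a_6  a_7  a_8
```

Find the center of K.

An element z is central iff its row equals its column in the table.
For a_4: a_4 ⋆ a_1 = a_7 ≠ a_3 = a_1 ⋆ a_4, so a_4 ∉ Z.
Checking each element this way leaves Z(K) = {a_6, a_8}.

{a_6, a_8}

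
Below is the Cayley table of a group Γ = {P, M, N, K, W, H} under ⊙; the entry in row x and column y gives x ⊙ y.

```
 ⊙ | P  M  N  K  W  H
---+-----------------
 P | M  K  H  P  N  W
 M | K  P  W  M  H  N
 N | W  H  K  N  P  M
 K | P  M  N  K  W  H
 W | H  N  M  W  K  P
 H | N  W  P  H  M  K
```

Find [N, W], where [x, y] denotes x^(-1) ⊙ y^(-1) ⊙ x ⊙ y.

Identity is K; from the table N^(-1) = N and W^(-1) = W.
N ⊙ W = P
P ⊙ N = H
H ⊙ W = M

M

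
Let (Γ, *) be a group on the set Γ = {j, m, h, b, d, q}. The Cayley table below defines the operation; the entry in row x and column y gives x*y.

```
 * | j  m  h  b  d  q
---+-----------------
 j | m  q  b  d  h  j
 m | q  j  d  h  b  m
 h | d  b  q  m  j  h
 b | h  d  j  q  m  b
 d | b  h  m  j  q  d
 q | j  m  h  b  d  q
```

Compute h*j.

Read row h, column j: h*j = d.

d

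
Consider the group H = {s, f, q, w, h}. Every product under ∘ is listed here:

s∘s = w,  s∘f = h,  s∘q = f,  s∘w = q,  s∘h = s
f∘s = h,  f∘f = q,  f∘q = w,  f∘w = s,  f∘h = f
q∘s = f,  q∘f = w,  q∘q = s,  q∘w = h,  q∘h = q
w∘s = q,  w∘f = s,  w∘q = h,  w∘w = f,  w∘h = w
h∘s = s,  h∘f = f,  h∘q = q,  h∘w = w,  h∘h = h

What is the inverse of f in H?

First locate the identity: row h matches the header, so h is the identity.
Scan row f for h: f ∘ s = h. Hence f^(-1) = s.
(Structurally, H here is isomorphic to the cyclic group Z_5.)

s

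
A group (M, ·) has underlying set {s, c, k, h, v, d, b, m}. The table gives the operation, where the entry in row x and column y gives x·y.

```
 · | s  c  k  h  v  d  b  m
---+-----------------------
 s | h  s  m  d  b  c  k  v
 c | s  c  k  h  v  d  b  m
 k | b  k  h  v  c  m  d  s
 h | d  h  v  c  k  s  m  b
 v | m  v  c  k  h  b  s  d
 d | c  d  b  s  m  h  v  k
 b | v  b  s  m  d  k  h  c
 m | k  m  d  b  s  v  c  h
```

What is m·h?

Read row m, column h: m·h = b.

b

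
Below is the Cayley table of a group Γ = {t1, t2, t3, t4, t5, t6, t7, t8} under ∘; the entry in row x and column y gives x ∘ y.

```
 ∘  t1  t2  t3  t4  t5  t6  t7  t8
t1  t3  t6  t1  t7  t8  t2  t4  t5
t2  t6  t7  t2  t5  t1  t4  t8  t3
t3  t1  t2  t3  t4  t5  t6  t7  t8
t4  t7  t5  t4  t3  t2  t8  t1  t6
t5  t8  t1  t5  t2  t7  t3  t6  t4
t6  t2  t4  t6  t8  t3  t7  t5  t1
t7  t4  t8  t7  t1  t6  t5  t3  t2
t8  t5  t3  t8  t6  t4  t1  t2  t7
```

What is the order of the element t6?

The identity element is t3 (its row matches the header).
t6^1 = t6
t6^2 = t6 ∘ t6 = t7
t6^3 = t7 ∘ t6 = t5
t6^4 = t5 ∘ t6 = t3
The first power of t6 equal to the identity is t6^4, so ord(t6) = 4.

4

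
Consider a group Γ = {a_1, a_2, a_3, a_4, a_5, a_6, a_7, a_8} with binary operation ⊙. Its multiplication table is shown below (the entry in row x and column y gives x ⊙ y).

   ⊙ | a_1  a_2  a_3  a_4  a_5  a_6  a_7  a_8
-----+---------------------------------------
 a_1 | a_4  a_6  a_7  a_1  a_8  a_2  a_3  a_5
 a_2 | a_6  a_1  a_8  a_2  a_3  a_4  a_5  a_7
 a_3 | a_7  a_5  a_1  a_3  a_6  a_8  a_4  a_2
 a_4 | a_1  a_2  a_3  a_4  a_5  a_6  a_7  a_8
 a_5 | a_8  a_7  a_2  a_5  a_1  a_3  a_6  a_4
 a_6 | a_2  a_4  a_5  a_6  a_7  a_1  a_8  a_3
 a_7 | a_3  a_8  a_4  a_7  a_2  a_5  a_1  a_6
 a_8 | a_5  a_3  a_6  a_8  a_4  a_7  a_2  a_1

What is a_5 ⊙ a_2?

Read row a_5, column a_2: a_5 ⊙ a_2 = a_7.

a_7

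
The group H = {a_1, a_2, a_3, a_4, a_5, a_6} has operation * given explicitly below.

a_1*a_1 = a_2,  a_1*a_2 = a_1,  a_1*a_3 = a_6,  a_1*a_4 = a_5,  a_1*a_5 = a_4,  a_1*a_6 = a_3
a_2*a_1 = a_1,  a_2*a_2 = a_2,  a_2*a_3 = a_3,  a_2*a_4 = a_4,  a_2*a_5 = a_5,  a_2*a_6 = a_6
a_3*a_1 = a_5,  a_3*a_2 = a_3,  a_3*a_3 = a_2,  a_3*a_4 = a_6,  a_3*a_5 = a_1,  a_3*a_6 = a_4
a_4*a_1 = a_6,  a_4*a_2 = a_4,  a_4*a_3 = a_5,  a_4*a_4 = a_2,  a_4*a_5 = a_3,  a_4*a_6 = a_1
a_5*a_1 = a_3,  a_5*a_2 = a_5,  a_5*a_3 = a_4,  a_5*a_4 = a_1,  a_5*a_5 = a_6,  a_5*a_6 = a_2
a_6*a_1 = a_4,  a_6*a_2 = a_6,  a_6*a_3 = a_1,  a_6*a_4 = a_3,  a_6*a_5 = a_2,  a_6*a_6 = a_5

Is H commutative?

a_6 * a_1 = a_4 but a_1 * a_6 = a_3.
Since a_6 and a_1 do not commute, H is not abelian.

No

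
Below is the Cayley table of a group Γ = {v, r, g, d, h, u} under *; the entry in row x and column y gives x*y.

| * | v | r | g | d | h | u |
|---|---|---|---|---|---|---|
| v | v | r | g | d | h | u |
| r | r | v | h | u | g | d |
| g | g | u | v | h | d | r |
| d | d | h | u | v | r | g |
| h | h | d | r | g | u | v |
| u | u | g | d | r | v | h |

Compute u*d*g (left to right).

u*d = r
r*g = h
(Structurally, Γ here is isomorphic to the symmetric group S_3.)

h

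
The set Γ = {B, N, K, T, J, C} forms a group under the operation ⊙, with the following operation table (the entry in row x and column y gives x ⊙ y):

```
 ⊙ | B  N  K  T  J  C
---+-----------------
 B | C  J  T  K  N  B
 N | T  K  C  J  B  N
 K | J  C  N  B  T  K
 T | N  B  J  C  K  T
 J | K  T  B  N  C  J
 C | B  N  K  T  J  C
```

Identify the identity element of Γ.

C

The identity e satisfies e ⊙ x = x for all x, so its row in the table reproduces the column headers.
Row C reads: B, N, K, T, J, C — exactly the header order. So C is the identity.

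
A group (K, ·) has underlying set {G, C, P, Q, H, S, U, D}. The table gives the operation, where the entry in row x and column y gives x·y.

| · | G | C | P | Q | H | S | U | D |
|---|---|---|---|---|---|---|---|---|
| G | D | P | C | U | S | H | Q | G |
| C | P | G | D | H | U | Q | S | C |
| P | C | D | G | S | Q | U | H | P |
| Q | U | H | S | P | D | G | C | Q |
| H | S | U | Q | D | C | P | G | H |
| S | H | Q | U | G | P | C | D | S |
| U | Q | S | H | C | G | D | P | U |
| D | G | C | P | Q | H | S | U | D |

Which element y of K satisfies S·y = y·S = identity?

First locate the identity: row D matches the header, so D is the identity.
Scan row S for D: S·U = D. Hence S^(-1) = U.

U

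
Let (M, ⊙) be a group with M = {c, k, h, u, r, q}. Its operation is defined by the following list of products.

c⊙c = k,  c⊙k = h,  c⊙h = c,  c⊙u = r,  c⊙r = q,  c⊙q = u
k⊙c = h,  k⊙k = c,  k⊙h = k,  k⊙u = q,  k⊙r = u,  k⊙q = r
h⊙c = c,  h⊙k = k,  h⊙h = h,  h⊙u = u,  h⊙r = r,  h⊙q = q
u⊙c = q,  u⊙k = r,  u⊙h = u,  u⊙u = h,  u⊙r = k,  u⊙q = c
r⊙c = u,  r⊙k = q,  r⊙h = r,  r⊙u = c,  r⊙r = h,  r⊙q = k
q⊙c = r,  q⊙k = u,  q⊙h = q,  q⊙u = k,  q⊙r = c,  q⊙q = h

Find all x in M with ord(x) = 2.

Identity is h. Compute the order of each non-identity element by repeated multiplication:
  c: c → k → h  (order 3)
  k: k → c → h  (order 3)
  u: u → h  (order 2)
  r: r → h  (order 2)
  q: q → h  (order 2)
Elements of order 2: {q, r, u}.

{q, r, u}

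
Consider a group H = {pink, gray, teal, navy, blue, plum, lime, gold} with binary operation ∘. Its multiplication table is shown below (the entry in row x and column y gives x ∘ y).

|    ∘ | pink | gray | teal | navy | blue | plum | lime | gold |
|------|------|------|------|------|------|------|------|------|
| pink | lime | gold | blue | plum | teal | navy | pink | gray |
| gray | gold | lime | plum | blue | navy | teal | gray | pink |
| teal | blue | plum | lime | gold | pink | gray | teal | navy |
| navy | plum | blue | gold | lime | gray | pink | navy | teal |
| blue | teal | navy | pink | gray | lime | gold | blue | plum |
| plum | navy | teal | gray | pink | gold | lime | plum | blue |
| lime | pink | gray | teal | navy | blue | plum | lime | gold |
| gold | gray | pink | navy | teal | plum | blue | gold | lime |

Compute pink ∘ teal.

blue

Read row pink, column teal: pink ∘ teal = blue.
(Structurally, H here is isomorphic to the elementary abelian group (Z_2)^3.)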